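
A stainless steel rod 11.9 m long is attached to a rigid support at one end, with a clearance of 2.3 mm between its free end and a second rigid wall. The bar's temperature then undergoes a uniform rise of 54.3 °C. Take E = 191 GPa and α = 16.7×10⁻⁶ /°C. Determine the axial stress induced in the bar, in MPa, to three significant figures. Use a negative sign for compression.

-136 MPa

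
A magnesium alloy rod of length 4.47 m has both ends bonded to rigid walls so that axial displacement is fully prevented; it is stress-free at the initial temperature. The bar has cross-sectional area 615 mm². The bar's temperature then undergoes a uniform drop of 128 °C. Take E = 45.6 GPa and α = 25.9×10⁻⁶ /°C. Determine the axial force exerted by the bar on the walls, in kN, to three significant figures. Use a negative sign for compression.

Free thermal expansion αLΔT = 25.9e-6 · 4470 · -128 = -14.82 mm.
The walls impose strain ε = −(-14.82)/4470 = 3.3152e-03; σ = Eε = 45600 · 3.3152e-03 = 151.2 MPa.
Wall reaction R = σ·A = 151.2·615 = 92970 N = 92.97 kN.

93.0 kN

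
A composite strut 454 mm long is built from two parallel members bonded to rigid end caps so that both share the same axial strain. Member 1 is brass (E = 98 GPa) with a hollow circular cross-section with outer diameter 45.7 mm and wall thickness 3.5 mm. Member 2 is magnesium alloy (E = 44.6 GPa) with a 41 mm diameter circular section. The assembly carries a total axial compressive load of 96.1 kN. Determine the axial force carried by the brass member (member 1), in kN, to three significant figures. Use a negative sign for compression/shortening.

A_1 = 464 mm².
A_2 = 1320 mm².
Equal strain + equilibrium ⇒ each member carries load in proportion to AE: A₁E₁ = 45470000 N, A₂E₂ = 58880000 N, ΣAE = 104400000 N.
F₁ = P·A₁E₁/ΣAE = -96100·45470000/104400000 = -41880 N.

-41.9 kN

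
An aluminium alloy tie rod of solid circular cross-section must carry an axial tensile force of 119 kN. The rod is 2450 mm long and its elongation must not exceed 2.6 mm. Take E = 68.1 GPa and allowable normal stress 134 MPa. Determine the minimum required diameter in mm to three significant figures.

Required area A ≥ P/σ_allow = 119000/134 = 888.1 mm².
For a solid circular section, d ≥ √(4A/π) = 33.63 mm.
Elongation limit: A ≥ PL/(Eδ_allow) = 119000·2450/(68100·2.6) = 1647 mm² ⇒ d ≥ 45.79 mm.
The elongation limit governs.

45.8 mm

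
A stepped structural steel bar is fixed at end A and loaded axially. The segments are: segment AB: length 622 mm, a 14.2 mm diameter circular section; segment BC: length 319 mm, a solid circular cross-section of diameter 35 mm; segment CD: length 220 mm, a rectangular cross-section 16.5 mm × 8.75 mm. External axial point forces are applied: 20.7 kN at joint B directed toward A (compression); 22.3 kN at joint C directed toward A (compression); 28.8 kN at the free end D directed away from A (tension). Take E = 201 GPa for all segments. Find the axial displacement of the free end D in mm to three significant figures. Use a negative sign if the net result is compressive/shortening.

-0.0484 mm

Internal axial forces (sectioning from the free end, tension +): N_CD = 28.8 kN, N_BC = 6.5 kN, N_AB = -14.2 kN.
A_AB = 158.4 mm².
A_BC = 962.1 mm².
A_CD = 144.4 mm².
δ_AB = -14200·622/(158.4·201000) = -0.2775 mm
δ_BC = 6500·319/(962.1·201000) = 0.01072 mm
δ_CD = 28800·220/(144.4·201000) = 0.2183 mm
δ = Σδ_i = -0.04841 mm.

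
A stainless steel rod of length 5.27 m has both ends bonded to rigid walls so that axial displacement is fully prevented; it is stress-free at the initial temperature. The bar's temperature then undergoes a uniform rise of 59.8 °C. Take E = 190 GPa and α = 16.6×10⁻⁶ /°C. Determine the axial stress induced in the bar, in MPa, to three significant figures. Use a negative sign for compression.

-189 MPa

Free thermal expansion αLΔT = 16.6e-6 · 5270 · 59.8 = 5.231 mm.
The walls impose strain ε = −(5.231)/5270 = -9.9268e-04; σ = Eε = 190000 · -9.9268e-04 = -188.6 MPa.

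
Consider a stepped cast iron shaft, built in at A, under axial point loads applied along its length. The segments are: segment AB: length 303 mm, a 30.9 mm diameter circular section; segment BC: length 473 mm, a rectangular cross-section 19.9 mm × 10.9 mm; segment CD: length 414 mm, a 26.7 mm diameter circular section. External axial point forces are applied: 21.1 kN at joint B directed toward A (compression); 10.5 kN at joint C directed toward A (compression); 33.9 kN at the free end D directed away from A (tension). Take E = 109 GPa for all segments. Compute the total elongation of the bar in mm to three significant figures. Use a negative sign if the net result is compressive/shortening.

Internal axial forces (sectioning from the free end, tension +): N_CD = 33.9 kN, N_BC = 23.4 kN, N_AB = 2.3 kN.
A_AB = 749.9 mm².
A_BC = 216.9 mm².
A_CD = 559.9 mm².
δ_AB = 2300·303/(749.9·109000) = 0.008526 mm
δ_BC = 23400·473/(216.9·109000) = 0.4681 mm
δ_CD = 33900·414/(559.9·109000) = 0.23 mm
δ = Σδ_i = 0.7066 mm.

0.707 mm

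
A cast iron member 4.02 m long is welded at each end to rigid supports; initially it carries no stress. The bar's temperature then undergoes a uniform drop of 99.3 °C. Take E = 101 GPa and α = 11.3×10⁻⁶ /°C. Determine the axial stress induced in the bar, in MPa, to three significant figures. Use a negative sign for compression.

Free thermal expansion αLΔT = 11.3e-6 · 4020 · -99.3 = -4.511 mm.
The walls impose strain ε = −(-4.511)/4020 = 1.1221e-03; σ = Eε = 101000 · 1.1221e-03 = 113.3 MPa.

113 MPa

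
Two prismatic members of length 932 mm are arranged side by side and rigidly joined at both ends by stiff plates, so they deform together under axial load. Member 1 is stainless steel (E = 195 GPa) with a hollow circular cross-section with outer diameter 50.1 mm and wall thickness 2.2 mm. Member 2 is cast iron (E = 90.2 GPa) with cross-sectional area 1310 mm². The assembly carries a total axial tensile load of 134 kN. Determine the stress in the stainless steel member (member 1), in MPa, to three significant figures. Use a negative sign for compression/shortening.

143 MPa

A_1 = 331.1 mm².
Equal strain + equilibrium ⇒ each member carries load in proportion to AE: A₁E₁ = 64560000 N, A₂E₂ = 118200000 N, ΣAE = 182700000 N.
σ₁ = P·E₁/ΣAE = 134000·195000/182700000 = 143 MPa.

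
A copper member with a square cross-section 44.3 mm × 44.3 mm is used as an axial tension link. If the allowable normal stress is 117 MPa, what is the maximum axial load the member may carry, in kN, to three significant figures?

A = 1962 mm².
P_max = σ_allow · A = 117 · 1962 = 229600 N = 229.6 kN.

230 kN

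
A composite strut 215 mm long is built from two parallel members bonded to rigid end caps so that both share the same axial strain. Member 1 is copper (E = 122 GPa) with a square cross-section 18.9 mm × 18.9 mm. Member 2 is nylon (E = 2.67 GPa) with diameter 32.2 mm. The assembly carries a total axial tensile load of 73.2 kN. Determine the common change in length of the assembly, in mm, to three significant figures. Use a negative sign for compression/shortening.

A_1 = 357.2 mm².
A_2 = 814.3 mm².
Equal strain + equilibrium ⇒ each member carries load in proportion to AE: A₁E₁ = 43580000 N, A₂E₂ = 2174000 N, ΣAE = 45750000 N.
δ = PL/ΣAE = 73200·215/45750000 = 0.344 mm.

0.344 mm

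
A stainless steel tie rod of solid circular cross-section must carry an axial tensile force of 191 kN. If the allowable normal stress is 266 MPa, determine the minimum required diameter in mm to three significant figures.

30.2 mm

Required area A ≥ P/σ_allow = 191000/266 = 718 mm².
For a solid circular section, d ≥ √(4A/π) = 30.24 mm.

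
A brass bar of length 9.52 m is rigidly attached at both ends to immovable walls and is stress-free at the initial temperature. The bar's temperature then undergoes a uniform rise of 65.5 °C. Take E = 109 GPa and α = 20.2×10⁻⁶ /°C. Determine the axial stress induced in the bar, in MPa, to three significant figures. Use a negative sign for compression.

Free thermal expansion αLΔT = 20.2e-6 · 9520 · 65.5 = 12.6 mm.
The walls impose strain ε = −(12.6)/9520 = -1.3231e-03; σ = Eε = 109000 · -1.3231e-03 = -144.2 MPa.

-144 MPa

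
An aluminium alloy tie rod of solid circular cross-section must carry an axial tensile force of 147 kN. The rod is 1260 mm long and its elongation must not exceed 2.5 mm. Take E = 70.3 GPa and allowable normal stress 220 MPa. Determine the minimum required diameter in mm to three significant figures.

Required area A ≥ P/σ_allow = 147000/220 = 668.2 mm².
For a solid circular section, d ≥ √(4A/π) = 29.17 mm.
Elongation limit: A ≥ PL/(Eδ_allow) = 147000·1260/(70300·2.5) = 1054 mm² ⇒ d ≥ 36.63 mm.
The elongation limit governs.

36.6 mm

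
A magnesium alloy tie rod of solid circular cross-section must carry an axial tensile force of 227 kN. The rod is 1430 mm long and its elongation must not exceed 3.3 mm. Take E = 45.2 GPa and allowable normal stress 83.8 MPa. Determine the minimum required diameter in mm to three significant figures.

Required area A ≥ P/σ_allow = 227000/83.8 = 2709 mm².
For a solid circular section, d ≥ √(4A/π) = 58.73 mm.
Elongation limit: A ≥ PL/(Eδ_allow) = 227000·1430/(45200·3.3) = 2176 mm² ⇒ d ≥ 52.64 mm.
The stress limit governs.

58.7 mm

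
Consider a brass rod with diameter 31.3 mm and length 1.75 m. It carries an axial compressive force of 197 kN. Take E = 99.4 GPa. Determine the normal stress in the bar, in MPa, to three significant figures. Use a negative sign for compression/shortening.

A = 769.4 mm².
σ = N/A = -197000/769.4 = -256 MPa.

-256 MPa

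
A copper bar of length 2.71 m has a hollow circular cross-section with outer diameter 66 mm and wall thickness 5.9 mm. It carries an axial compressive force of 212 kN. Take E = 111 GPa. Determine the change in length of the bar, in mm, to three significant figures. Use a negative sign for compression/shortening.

A = 1114 mm².
δ_mech = NL/(AE) = -212000·2710/(1114·111000) = -4.646 mm.

-4.65 mm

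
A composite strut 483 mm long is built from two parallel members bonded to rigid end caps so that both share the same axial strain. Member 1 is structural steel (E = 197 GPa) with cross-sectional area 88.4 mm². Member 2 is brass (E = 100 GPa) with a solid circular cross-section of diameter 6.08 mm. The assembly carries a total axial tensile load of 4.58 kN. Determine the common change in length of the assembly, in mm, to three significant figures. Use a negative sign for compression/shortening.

0.109 mm

A_2 = 29.03 mm².
Equal strain + equilibrium ⇒ each member carries load in proportion to AE: A₁E₁ = 17410000 N, A₂E₂ = 2903000 N, ΣAE = 20320000 N.
δ = PL/ΣAE = 4580·483/20320000 = 0.1089 mm.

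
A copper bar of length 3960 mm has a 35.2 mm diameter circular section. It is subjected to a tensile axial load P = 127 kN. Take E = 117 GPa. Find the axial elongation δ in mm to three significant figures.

A = 973.1 mm².
δ_mech = NL/(AE) = 127000·3960/(973.1·117000) = 4.417 mm.

4.42 mm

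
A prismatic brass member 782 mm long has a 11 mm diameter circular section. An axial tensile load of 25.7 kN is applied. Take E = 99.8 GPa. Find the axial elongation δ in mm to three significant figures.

A = 95.03 mm².
δ_mech = NL/(AE) = 25700·782/(95.03·99800) = 2.119 mm.

2.12 mm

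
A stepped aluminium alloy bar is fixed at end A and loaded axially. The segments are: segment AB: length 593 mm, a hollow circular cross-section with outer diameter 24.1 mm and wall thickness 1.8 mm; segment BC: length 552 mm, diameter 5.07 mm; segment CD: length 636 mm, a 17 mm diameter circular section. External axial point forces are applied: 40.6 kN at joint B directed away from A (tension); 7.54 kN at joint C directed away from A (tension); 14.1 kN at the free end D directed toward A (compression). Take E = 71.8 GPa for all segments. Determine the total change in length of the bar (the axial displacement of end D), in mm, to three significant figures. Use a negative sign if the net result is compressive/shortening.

Internal axial forces (sectioning from the free end, tension +): N_CD = -14.1 kN, N_BC = -6.56 kN, N_AB = 34.04 kN.
A_AB = 126.1 mm².
A_BC = 20.19 mm².
A_CD = 227 mm².
δ_AB = 34040·593/(126.1·71800) = 2.229 mm
δ_BC = -6560·552/(20.19·71800) = -2.498 mm
δ_CD = -14100·636/(227·71800) = -0.5503 mm
δ = Σδ_i = -0.8189 mm.

-0.819 mm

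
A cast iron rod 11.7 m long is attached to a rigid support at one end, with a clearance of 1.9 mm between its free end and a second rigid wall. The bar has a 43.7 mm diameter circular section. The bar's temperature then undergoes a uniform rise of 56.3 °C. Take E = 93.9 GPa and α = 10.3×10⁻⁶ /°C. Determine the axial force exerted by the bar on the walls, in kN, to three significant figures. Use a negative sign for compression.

Free thermal expansion αLΔT = 10.3e-6 · 11700 · 56.3 = 6.785 mm.
The walls engage after the gap closes; constrained expansion = 6.785 − 1.9 = 4.885 mm.
The walls impose strain ε = −(4.885)/11700 = -4.1750e-04; σ = Eε = 93900 · -4.1750e-04 = -39.2 MPa.
Wall reaction R = σ·A = -39.2·1500 = -58800 N = -58.8 kN.

-58.8 kN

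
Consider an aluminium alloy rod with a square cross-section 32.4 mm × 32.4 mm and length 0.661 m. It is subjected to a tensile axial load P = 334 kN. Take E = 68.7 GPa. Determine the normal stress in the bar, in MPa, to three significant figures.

318 MPa

A = 1050 mm².
σ = N/A = 334000/1050 = 318.2 MPa.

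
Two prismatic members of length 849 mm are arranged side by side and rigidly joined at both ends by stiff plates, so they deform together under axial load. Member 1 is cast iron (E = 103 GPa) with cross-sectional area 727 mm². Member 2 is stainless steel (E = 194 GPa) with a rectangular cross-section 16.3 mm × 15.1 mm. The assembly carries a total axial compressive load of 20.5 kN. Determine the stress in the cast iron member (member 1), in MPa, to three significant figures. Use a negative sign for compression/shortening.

A_2 = 246.1 mm².
Equal strain + equilibrium ⇒ each member carries load in proportion to AE: A₁E₁ = 74880000 N, A₂E₂ = 47750000 N, ΣAE = 122600000 N.
σ₁ = P·E₁/ΣAE = -20500·103000/122600000 = -17.22 MPa.

-17.2 MPa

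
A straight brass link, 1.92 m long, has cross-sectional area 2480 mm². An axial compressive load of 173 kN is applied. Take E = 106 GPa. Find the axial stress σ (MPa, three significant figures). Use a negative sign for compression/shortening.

σ = N/A = -173000/2480 = -69.76 MPa.

-69.8 MPa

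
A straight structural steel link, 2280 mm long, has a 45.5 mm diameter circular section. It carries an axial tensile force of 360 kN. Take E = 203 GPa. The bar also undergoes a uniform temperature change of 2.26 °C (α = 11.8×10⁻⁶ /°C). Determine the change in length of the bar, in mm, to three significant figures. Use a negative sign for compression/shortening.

A = 1626 mm².
δ_mech = NL/(AE) = 360000·2280/(1626·203000) = 2.487 mm.
δ_thermal = αLΔT = 11.8e-6·2280·2.26 = 0.0608 mm.
δ = δ_mech + δ_thermal = 2.548 mm.

2.55 mm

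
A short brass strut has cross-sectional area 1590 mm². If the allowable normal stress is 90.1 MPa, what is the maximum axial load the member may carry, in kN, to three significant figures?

143 kN

P_max = σ_allow · A = 90.1 · 1590 = 143300 N = 143.3 kN.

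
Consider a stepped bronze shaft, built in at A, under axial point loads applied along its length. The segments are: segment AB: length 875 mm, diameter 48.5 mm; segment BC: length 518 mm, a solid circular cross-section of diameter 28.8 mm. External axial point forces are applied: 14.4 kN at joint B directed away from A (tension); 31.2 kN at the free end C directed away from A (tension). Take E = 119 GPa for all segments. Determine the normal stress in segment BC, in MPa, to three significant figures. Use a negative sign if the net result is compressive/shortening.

47.9 MPa

Internal axial forces (sectioning from the free end, tension +): N_BC = 31.2 kN, N_AB = 45.6 kN.
A_BC = 651.4 mm².
σ_BC = N_BC/A_BC = 31200/651.4 = 47.89 MPa.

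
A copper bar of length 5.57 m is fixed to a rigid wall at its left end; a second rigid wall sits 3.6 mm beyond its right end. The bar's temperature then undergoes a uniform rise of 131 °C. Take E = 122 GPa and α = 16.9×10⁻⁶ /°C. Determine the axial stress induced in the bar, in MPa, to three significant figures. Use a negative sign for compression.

-191 MPa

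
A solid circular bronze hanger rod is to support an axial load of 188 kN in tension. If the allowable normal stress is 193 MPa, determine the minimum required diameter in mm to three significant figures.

Required area A ≥ P/σ_allow = 188000/193 = 974.1 mm².
For a solid circular section, d ≥ √(4A/π) = 35.22 mm.

35.2 mm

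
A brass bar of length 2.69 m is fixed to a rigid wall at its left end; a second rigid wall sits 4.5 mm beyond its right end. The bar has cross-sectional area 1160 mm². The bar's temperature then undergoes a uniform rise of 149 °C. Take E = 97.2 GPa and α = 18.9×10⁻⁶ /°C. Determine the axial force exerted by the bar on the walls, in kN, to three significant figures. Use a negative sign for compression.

-129 kN

Free thermal expansion αLΔT = 18.9e-6 · 2690 · 149 = 7.575 mm.
The walls engage after the gap closes; constrained expansion = 7.575 − 4.5 = 3.075 mm.
The walls impose strain ε = −(3.075)/2690 = -1.1432e-03; σ = Eε = 97200 · -1.1432e-03 = -111.1 MPa.
Wall reaction R = σ·A = -111.1·1160 = -128900 N = -128.9 kN.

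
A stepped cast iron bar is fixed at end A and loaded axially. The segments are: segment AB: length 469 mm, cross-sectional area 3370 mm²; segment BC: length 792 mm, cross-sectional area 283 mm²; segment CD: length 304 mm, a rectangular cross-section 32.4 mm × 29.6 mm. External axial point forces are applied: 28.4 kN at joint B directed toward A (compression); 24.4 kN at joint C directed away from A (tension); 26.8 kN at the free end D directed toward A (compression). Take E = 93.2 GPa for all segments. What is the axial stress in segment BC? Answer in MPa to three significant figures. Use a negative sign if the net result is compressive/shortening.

-8.48 MPa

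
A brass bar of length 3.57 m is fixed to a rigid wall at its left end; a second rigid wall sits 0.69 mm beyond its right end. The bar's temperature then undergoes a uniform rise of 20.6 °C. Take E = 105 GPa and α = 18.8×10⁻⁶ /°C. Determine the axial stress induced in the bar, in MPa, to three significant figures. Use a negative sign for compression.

Free thermal expansion αLΔT = 18.8e-6 · 3570 · 20.6 = 1.383 mm.
The walls engage after the gap closes; constrained expansion = 1.383 − 0.69 = 0.6926 mm.
The walls impose strain ε = −(0.6926)/3570 = -1.9400e-04; σ = Eε = 105000 · -1.9400e-04 = -20.37 MPa.

-20.4 MPa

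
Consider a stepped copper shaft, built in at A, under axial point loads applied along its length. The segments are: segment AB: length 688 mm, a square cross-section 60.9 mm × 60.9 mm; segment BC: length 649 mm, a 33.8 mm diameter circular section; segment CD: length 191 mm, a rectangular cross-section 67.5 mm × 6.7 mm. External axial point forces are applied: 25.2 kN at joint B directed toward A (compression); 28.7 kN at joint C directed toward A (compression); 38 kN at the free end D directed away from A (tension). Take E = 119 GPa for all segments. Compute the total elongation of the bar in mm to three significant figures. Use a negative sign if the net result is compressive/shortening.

0.167 mm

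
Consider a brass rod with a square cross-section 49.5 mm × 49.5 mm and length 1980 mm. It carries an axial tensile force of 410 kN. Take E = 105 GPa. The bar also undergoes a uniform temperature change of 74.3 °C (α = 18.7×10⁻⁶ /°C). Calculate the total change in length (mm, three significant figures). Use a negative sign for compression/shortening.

5.91 mm

A = 2450 mm².
δ_mech = NL/(AE) = 410000·1980/(2450·105000) = 3.155 mm.
δ_thermal = αLΔT = 18.7e-6·1980·74.3 = 2.751 mm.
δ = δ_mech + δ_thermal = 5.906 mm.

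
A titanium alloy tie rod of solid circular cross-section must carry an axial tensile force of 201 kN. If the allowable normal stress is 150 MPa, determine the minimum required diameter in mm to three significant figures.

41.3 mm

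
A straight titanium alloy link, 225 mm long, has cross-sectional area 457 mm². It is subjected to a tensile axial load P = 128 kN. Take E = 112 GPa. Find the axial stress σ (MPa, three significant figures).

280 MPa

σ = N/A = 128000/457 = 280.1 MPa.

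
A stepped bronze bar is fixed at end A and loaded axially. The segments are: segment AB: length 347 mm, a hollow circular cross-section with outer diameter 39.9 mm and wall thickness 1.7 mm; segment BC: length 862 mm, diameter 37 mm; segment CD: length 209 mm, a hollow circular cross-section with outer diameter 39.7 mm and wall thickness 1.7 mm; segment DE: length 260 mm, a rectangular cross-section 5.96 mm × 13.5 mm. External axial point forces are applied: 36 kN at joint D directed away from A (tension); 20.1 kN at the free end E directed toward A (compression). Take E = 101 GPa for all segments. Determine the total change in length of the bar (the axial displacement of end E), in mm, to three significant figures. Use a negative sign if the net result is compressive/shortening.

Internal axial forces (sectioning from the free end, tension +): N_DE = -20.1 kN, N_CD = 15.9 kN, N_BC = 15.9 kN, N_AB = 15.9 kN.
A_AB = 204 mm².
A_BC = 1075 mm².
A_CD = 202.9 mm².
A_DE = 80.46 mm².
δ_AB = 15900·347/(204·101000) = 0.2678 mm
δ_BC = 15900·862/(1075·101000) = 0.1262 mm
δ_CD = 15900·209/(202.9·101000) = 0.1621 mm
δ_DE = -20100·260/(80.46·101000) = -0.6431 mm
δ = Σδ_i = -0.087 mm.

-0.0870 mm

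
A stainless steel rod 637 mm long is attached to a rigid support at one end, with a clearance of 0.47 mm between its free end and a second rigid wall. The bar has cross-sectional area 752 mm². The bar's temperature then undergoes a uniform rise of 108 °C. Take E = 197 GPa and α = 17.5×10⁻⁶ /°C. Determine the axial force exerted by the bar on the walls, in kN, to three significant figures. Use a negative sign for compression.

-171 kN

Free thermal expansion αLΔT = 17.5e-6 · 637 · 108 = 1.204 mm.
The walls engage after the gap closes; constrained expansion = 1.204 − 0.47 = 0.7339 mm.
The walls impose strain ε = −(0.7339)/637 = -1.1522e-03; σ = Eε = 197000 · -1.1522e-03 = -227 MPa.
Wall reaction R = σ·A = -227·752 = -170700 N = -170.7 kN.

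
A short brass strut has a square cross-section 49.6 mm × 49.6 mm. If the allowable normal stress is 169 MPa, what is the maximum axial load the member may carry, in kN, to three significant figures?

416 kN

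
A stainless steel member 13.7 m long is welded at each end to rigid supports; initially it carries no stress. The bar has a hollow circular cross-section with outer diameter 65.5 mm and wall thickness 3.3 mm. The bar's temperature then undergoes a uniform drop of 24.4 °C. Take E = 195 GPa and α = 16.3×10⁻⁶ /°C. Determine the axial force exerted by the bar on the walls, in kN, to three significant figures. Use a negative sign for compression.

50.0 kN

Free thermal expansion αLΔT = 16.3e-6 · 13700 · -24.4 = -5.449 mm.
The walls impose strain ε = −(-5.449)/13700 = 3.9772e-04; σ = Eε = 195000 · 3.9772e-04 = 77.56 MPa.
Wall reaction R = σ·A = 77.56·644.8 = 50010 N = 50.01 kN.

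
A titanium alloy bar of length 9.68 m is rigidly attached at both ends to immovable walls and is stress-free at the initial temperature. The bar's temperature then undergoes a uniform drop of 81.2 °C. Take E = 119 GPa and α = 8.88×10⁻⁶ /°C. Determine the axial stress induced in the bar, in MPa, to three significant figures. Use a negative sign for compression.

85.8 MPa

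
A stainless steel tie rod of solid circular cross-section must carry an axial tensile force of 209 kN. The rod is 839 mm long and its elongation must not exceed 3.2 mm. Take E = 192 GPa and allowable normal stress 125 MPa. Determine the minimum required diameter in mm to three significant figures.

Required area A ≥ P/σ_allow = 209000/125 = 1672 mm².
For a solid circular section, d ≥ √(4A/π) = 46.14 mm.
Elongation limit: A ≥ PL/(Eδ_allow) = 209000·839/(192000·3.2) = 285.4 mm² ⇒ d ≥ 19.06 mm.
The stress limit governs.

46.1 mm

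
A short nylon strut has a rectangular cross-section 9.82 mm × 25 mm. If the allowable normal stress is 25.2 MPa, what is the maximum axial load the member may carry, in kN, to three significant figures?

6.19 kN

A = 245.5 mm².
P_max = σ_allow · A = 25.2 · 245.5 = 6187 N = 6.187 kN.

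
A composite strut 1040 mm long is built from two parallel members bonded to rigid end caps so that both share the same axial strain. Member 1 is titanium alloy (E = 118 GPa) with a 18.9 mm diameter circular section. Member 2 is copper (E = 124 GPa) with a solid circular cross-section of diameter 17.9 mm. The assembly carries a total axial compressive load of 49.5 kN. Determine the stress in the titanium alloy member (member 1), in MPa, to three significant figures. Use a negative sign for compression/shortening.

-90.8 MPa

A_1 = 280.6 mm².
A_2 = 251.6 mm².
Equal strain + equilibrium ⇒ each member carries load in proportion to AE: A₁E₁ = 33110000 N, A₂E₂ = 31200000 N, ΣAE = 64310000 N.
σ₁ = P·E₁/ΣAE = -49500·118000/64310000 = -90.83 MPa.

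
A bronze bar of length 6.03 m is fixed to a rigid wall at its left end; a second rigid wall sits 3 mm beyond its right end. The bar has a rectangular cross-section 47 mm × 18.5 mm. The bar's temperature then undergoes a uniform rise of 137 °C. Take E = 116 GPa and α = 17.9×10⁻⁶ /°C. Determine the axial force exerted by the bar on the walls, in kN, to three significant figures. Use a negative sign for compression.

-197 kN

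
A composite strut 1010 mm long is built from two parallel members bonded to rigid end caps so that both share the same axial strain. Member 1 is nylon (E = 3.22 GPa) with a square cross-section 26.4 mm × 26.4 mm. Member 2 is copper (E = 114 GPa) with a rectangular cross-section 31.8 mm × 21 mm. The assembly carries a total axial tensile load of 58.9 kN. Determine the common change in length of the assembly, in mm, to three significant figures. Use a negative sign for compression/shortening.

0.759 mm

A_1 = 697 mm².
A_2 = 667.8 mm².
Equal strain + equilibrium ⇒ each member carries load in proportion to AE: A₁E₁ = 2244000 N, A₂E₂ = 76130000 N, ΣAE = 78370000 N.
δ = PL/ΣAE = 58900·1010/78370000 = 0.759 mm.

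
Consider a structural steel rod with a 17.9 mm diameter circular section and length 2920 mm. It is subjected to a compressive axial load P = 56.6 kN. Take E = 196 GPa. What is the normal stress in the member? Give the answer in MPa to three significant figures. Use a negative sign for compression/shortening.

A = 251.6 mm².
σ = N/A = -56600/251.6 = -224.9 MPa.

-225 MPa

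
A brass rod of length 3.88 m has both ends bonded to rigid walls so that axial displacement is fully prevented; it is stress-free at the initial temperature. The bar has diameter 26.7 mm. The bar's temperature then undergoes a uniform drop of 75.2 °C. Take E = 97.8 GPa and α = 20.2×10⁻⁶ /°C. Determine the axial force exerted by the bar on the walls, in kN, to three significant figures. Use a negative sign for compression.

Free thermal expansion αLΔT = 20.2e-6 · 3880 · -75.2 = -5.894 mm.
The walls impose strain ε = −(-5.894)/3880 = 1.5190e-03; σ = Eε = 97800 · 1.5190e-03 = 148.6 MPa.
Wall reaction R = σ·A = 148.6·559.9 = 83180 N = 83.18 kN.

83.2 kN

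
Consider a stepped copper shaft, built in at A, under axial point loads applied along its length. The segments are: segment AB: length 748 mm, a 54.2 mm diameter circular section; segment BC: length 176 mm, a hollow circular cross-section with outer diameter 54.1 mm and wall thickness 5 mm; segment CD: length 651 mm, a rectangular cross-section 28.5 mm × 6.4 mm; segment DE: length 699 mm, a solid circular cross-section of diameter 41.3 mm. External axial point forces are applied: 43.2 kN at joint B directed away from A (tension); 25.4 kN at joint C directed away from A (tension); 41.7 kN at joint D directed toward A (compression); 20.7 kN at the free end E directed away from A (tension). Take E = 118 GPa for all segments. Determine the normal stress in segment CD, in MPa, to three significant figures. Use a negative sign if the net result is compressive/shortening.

Internal axial forces (sectioning from the free end, tension +): N_DE = 20.7 kN, N_CD = -21 kN, N_BC = 4.4 kN, N_AB = 47.6 kN.
A_CD = 182.4 mm².
σ_CD = N_CD/A_CD = -21000/182.4 = -115.1 MPa.

-115 MPa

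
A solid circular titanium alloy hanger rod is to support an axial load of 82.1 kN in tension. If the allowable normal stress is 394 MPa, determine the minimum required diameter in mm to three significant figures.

16.3 mm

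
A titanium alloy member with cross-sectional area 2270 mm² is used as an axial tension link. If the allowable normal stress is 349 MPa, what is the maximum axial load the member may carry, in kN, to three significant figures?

P_max = σ_allow · A = 349 · 2270 = 792200 N = 792.2 kN.

792 kN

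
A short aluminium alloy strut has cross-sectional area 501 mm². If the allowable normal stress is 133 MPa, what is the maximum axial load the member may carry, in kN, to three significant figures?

66.6 kN

P_max = σ_allow · A = 133 · 501 = 66630 N = 66.63 kN.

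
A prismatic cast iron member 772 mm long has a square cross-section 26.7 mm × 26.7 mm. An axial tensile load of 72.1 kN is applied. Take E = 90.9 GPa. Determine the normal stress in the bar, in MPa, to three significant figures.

A = 712.9 mm².
σ = N/A = 72100/712.9 = 101.1 MPa.

101 MPa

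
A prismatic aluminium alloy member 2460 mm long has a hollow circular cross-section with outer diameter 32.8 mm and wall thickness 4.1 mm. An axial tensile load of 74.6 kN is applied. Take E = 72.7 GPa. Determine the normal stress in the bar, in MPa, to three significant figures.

202 MPa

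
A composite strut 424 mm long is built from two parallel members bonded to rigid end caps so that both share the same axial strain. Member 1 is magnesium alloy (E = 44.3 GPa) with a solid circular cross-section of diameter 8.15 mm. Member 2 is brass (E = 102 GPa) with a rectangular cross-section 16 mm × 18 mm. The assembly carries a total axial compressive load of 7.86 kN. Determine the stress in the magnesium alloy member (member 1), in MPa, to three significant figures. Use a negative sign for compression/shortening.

A_1 = 52.17 mm².
A_2 = 288 mm².
Equal strain + equilibrium ⇒ each member carries load in proportion to AE: A₁E₁ = 2311000 N, A₂E₂ = 29380000 N, ΣAE = 31690000 N.
σ₁ = P·E₁/ΣAE = -7860·44300/31690000 = -10.99 MPa.

-11.0 MPa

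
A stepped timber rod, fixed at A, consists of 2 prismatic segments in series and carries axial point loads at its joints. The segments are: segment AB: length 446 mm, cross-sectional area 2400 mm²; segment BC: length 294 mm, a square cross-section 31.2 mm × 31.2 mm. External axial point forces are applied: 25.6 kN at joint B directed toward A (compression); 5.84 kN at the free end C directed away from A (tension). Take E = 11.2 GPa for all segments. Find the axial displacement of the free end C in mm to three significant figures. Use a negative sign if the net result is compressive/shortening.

Internal axial forces (sectioning from the free end, tension +): N_BC = 5.84 kN, N_AB = -19.76 kN.
A_BC = 973.4 mm².
δ_AB = -19760·446/(2400·11200) = -0.3279 mm
δ_BC = 5840·294/(973.4·11200) = 0.1575 mm
δ = Σδ_i = -0.1704 mm.

-0.170 mm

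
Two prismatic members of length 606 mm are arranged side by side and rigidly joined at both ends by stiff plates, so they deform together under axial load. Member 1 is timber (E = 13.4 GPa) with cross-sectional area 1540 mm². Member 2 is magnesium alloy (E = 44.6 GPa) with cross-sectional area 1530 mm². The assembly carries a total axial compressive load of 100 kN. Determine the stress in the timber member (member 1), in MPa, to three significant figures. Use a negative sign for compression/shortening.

Equal strain + equilibrium ⇒ each member carries load in proportion to AE: A₁E₁ = 20640000 N, A₂E₂ = 68240000 N, ΣAE = 88870000 N.
σ₁ = P·E₁/ΣAE = -100000·13400/88870000 = -15.08 MPa.

-15.1 MPa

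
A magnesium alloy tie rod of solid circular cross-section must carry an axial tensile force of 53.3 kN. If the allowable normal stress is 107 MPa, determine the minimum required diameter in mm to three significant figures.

25.2 mm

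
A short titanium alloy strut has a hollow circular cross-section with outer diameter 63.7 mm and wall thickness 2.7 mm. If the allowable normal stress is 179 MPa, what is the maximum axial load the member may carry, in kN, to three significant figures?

A = 517.4 mm².
P_max = σ_allow · A = 179 · 517.4 = 92620 N = 92.62 kN.

92.6 kN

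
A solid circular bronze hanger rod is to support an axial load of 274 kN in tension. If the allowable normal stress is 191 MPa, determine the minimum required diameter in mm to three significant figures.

Required area A ≥ P/σ_allow = 274000/191 = 1435 mm².
For a solid circular section, d ≥ √(4A/π) = 42.74 mm.

42.7 mm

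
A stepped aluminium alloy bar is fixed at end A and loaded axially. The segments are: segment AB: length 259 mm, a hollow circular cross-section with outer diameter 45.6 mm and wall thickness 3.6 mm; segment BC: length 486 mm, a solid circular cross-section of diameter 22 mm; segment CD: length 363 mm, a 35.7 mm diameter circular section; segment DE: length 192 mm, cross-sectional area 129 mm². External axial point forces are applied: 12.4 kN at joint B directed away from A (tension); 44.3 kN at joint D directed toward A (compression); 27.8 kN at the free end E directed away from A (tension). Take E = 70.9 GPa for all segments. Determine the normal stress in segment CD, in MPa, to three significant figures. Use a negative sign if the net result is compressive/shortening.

Internal axial forces (sectioning from the free end, tension +): N_DE = 27.8 kN, N_CD = -16.5 kN, N_BC = -16.5 kN, N_AB = -4.1 kN.
A_CD = 1001 mm².
σ_CD = N_CD/A_CD = -16500/1001 = -16.48 MPa.

-16.5 MPa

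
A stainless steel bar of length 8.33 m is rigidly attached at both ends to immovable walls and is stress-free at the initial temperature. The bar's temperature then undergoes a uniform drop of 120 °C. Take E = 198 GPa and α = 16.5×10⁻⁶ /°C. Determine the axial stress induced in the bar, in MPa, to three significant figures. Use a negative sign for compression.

392 MPa

Free thermal expansion αLΔT = 16.5e-6 · 8330 · -120 = -16.49 mm.
The walls impose strain ε = −(-16.49)/8330 = 1.9800e-03; σ = Eε = 198000 · 1.9800e-03 = 392 MPa.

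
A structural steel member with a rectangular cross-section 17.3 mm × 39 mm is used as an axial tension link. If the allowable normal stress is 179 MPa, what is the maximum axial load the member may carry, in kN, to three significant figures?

A = 674.7 mm².
P_max = σ_allow · A = 179 · 674.7 = 120800 N = 120.8 kN.

121 kN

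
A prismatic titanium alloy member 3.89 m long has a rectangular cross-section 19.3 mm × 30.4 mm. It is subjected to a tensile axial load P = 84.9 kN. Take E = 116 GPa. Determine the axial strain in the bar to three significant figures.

0.00125

A = 586.7 mm².
σ = N/A = 144.7 MPa; ε = σ/E = 144.7/116000 = 1.247e-03.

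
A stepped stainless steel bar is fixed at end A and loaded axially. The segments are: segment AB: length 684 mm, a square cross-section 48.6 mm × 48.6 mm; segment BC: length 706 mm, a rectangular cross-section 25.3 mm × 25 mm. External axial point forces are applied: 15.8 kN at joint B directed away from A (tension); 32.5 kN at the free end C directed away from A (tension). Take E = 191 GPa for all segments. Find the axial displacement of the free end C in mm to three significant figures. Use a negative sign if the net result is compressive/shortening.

Internal axial forces (sectioning from the free end, tension +): N_BC = 32.5 kN, N_AB = 48.3 kN.
A_AB = 2362 mm².
A_BC = 632.5 mm².
δ_AB = 48300·684/(2362·191000) = 0.07323 mm
δ_BC = 32500·706/(632.5·191000) = 0.1899 mm
δ = Σδ_i = 0.2632 mm.

0.263 mm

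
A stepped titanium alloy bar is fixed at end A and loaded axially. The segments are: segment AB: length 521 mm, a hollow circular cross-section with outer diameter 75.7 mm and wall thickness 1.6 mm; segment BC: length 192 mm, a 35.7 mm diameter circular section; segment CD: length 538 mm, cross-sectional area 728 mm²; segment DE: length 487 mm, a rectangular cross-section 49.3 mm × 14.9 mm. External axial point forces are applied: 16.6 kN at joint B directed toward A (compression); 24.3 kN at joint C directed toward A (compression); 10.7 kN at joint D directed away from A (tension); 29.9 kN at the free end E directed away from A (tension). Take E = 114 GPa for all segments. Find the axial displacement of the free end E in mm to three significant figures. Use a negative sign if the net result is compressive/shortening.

0.461 mm

Internal axial forces (sectioning from the free end, tension +): N_DE = 29.9 kN, N_CD = 40.6 kN, N_BC = 16.3 kN, N_AB = -0.3 kN.
A_AB = 372.5 mm².
A_BC = 1001 mm².
A_DE = 734.6 mm².
δ_AB = -300·521/(372.5·114000) = -0.003681 mm
δ_BC = 16300·192/(1001·114000) = 0.02743 mm
δ_CD = 40600·538/(728·114000) = 0.2632 mm
δ_DE = 29900·487/(734.6·114000) = 0.1739 mm
δ = Σδ_i = 0.4608 mm.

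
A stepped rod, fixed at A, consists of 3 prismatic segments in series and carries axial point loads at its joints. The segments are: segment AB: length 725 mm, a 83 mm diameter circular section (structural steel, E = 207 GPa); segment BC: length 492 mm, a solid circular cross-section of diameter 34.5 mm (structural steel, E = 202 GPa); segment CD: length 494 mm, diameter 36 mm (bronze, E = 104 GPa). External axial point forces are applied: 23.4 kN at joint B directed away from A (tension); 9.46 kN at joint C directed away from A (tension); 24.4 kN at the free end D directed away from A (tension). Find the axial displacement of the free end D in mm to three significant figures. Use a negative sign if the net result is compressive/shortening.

0.239 mm

Internal axial forces (sectioning from the free end, tension +): N_CD = 24.4 kN, N_BC = 33.86 kN, N_AB = 57.26 kN.
A_AB = 5411 mm².
A_BC = 934.8 mm².
A_CD = 1018 mm².
δ_AB = 57260·725/(5411·207000) = 0.03707 mm
δ_BC = 33860·492/(934.8·202000) = 0.08822 mm
δ_CD = 24400·494/(1018·104000) = 0.1139 mm
δ = Σδ_i = 0.2392 mm.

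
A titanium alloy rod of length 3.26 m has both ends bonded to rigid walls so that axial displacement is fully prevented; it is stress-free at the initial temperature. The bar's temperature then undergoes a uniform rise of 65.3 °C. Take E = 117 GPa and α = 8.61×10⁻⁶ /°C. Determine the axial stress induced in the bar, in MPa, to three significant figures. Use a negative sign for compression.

Free thermal expansion αLΔT = 8.61e-6 · 3260 · 65.3 = 1.833 mm.
The walls impose strain ε = −(1.833)/3260 = -5.6223e-04; σ = Eε = 117000 · -5.6223e-04 = -65.78 MPa.

-65.8 MPa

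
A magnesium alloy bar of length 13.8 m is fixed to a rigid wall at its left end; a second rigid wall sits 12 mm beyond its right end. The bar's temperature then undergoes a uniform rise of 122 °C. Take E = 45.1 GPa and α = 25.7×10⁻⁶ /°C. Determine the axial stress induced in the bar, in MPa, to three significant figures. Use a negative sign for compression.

-102 MPa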